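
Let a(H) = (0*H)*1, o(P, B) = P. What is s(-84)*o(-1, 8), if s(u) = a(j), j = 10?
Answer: 0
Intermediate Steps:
a(H) = 0 (a(H) = 0*1 = 0)
s(u) = 0
s(-84)*o(-1, 8) = 0*(-1) = 0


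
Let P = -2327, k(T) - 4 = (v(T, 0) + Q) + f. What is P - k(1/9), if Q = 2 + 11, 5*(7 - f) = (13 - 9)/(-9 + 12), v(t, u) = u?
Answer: -35261/15 ≈ -2350.7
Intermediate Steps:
f = 101/15 (f = 7 - (13 - 9)/(5*(-9 + 12)) = 7 - 4/(5*3) = 7 - ⅕*4/3 = 7 - 4/15 = 101/15 ≈ 6.7333)
Q = 13
k(T) = 356/15 (k(T) = 4 + ((0 + 13) + 101/15) = 4 + (13 + 101/15) = 4 + 296/15 = 356/15)
P - k(1/9) = -2327 - 1*356/15 = -2327 - 356/15 = -35261/15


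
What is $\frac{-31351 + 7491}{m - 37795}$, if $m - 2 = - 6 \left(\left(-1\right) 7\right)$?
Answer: $\frac{23860}{37751} \approx 0.63204$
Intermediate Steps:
$m = 44$ ($m = 2 - 6 \left(\left(-1\right) 7\right) = 2 - -42 = 2 + 42 = 44$)
$\frac{-31351 + 7491}{m - 37795} = \frac{-31351 + 7491}{44 - 37795} = - \frac{23860}{-37751} = \left(-23860\right) \left(- \frac{1}{37751}\right) = \frac{23860}{37751}$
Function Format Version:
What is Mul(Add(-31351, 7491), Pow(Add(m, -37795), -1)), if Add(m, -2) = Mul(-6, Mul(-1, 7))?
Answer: Rational(23860, 37751) ≈ 0.63204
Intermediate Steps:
m = 44 (m = Add(2, Mul(-6, Mul(-1, 7))) = Add(2, Mul(-6, -7)) = Add(2, 42) = 44)
Mul(Add(-31351, 7491), Pow(Add(m, -37795), -1)) = Mul(Add(-31351, 7491), Pow(Add(44, -37795), -1)) = Mul(-23860, Pow(-37751, -1)) = Mul(-23860, Rational(-1, 37751)) = Rational(23860, 37751)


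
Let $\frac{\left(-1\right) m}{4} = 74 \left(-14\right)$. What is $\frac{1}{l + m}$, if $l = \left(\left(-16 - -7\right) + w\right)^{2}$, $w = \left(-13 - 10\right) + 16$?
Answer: $\frac{1}{4400} \approx 0.00022727$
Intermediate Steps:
$w = -7$ ($w = -23 + 16 = -7$)
$m = 4144$ ($m = - 4 \cdot 74 \left(-14\right) = \left(-4\right) \left(-1036\right) = 4144$)
$l = 256$ ($l = \left(\left(-16 - -7\right) - 7\right)^{2} = \left(\left(-16 + 7\right) - 7\right)^{2} = \left(-9 - 7\right)^{2} = \left(-16\right)^{2} = 256$)
$\frac{1}{l + m} = \frac{1}{256 + 4144} = \frac{1}{4400}$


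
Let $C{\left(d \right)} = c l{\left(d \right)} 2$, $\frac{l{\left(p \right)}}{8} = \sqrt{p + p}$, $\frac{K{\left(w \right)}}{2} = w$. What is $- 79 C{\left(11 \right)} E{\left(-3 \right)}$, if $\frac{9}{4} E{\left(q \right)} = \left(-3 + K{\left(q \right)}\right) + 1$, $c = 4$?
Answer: $\frac{161792 \sqrt{22}}{9} \approx 84319.0$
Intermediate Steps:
$K{\left(w \right)} = 2 w$
$l{\left(p \right)} = 8 \sqrt{2} \sqrt{p}$ ($l{\left(p \right)} = 8 \sqrt{p + p} = 8 \sqrt{2 p} = 8 \sqrt{2} \sqrt{p}$)
$E{\left(q \right)} = - \frac{8}{9} + \frac{8 q}{9}$ ($E{\left(q \right)} = \frac{4 \left(\left(-3 + 2 q\right) + 1\right)}{9} = \frac{4 \left(-2 + 2 q\right)}{9} = - \frac{8}{9} + \frac{8 q}{9}$)
$C{\left(d \right)} = 64 \sqrt{2} \sqrt{d}$ ($C{\left(d \right)} = 4 \cdot 8 \sqrt{2} \sqrt{d} 2 = 32 \sqrt{2} \sqrt{d} 2 = 64 \sqrt{2} \sqrt{d}$)
$- 79 C{\left(11 \right)} E{\left(-3 \right)} = - 79 \cdot 64 \sqrt{2} \sqrt{11} \left(- \frac{8}{9} + \frac{8}{9} \left(-3\right)\right) = - 79 \cdot 64 \sqrt{22} \left(- \frac{8}{9} - \frac{8}{3}\right) = - 5056 \sqrt{22} \left(- \frac{32}{9}\right) = \frac{161792 \sqrt{22}}{9}$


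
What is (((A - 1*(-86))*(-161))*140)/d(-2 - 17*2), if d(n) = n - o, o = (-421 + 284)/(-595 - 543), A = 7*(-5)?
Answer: 261635304/8221 ≈ 31825.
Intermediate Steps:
A = -35
o = 137/1138 (o = -137/(-1138) = -137*(-1/1138) = 137/1138 ≈ 0.12039)
d(n) = -137/1138 + n (d(n) = n - 1*137/1138 = n - 137/1138 = -137/1138 + n)
(((A - 1*(-86))*(-161))*140)/d(-2 - 17*2) = (((-35 - 1*(-86))*(-161))*140)/(-137/1138 + (-2 - 17*2)) = (((-35 + 86)*(-161))*140)/(-137/1138 + (-2 - 34)) = ((51*(-161))*140)/(-137/1138 - 36) = (-8211*140)/(-41105/1138) = -1149540*(-1138/41105) = 261635304/8221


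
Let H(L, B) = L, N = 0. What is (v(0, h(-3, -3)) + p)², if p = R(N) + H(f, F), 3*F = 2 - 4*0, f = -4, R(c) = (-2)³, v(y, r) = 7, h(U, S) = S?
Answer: 25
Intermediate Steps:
R(c) = -8
F = ⅔ (F = (2 - 4*0)/3 = (2 + 0)/3 = (⅓)*2 = ⅔ ≈ 0.66667)
p = -12 (p = -8 - 4 = -12)
(v(0, h(-3, -3)) + p)² = (7 - 12)² = (-5)² = 25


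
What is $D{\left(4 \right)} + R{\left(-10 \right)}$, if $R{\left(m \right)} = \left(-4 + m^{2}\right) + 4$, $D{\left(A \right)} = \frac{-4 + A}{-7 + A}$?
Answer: $100$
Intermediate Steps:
$D{\left(A \right)} = \frac{-4 + A}{-7 + A}$
$R{\left(m \right)} = m^{2}$
$D{\left(4 \right)} + R{\left(-10 \right)} = \frac{-4 + 4}{-7 + 4} + \left(-10\right)^{2} = \frac{1}{-3} \cdot 0 + 100 = \left(- \frac{1}{3}\right) 0 + 100 = 0 + 100 = 100$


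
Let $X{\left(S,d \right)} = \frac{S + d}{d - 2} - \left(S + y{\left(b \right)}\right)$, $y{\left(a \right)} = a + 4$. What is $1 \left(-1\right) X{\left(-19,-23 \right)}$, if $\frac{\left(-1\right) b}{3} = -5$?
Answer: $- \frac{42}{25} \approx -1.68$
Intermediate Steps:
$b = 15$ ($b = \left(-3\right) \left(-5\right) = 15$)
$y{\left(a \right)} = 4 + a$
$X{\left(S,d \right)} = -19 - S + \frac{S + d}{-2 + d}$ ($X{\left(S,d \right)} = \frac{S + d}{d - 2} - \left(S + \left(4 + 15\right)\right) = \frac{S + d}{-2 + d} - \left(S + 19\right) = \frac{S + d}{-2 + d} - \left(19 + S\right) = -19 - S + \frac{S + d}{-2 + d}$)
$1 \left(-1\right) X{\left(-19,-23 \right)} = 1 \left(-1\right) \frac{38 - -414 + 3 \left(-19\right) - \left(-19\right) \left(-23\right)}{-2 - 23} = - \frac{38 + 414 - 57 - 437}{-25} = - \frac{\left(-1\right) \left(-42\right)}{25} = \left(-1\right) \frac{42}{25} = - \frac{42}{25}$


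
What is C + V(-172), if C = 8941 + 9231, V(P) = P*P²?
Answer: -5070276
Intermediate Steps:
V(P) = P³
C = 18172
C + V(-172) = 18172 + (-172)³ = 18172 - 5088448 = -5070276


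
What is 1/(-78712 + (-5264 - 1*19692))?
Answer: -1/103668 ≈ -9.6462e-6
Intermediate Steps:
1/(-78712 + (-5264 - 1*19692)) = 1/(-78712 + (-5264 - 19692)) = 1/(-78712 - 24956) = 1/(-103668) = -1/103668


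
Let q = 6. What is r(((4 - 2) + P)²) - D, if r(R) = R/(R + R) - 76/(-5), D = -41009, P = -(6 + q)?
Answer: 410247/10 ≈ 41025.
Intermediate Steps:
P = -12 (P = -(6 + 6) = -1*12 = -12)
r(R) = 157/10 (r(R) = R/((2*R)) - 76*(-⅕) = R*(1/(2*R)) + 76/5 = ½ + 76/5 = 157/10)
r(((4 - 2) + P)²) - D = 157/10 - 1*(-41009) = 157/10 + 41009 = 410247/10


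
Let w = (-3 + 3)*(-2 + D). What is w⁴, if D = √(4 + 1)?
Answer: 0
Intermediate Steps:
D = √5 ≈ 2.2361
w = 0 (w = (-3 + 3)*(-2 + √5) = 0*(-2 + √5) = 0)
w⁴ = 0⁴ = 0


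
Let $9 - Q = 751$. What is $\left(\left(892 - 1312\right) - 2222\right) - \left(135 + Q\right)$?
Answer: $-2035$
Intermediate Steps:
$Q = -742$ ($Q = 9 - 751 = -742$)
$\left(\left(892 - 1312\right) - 2222\right) - \left(135 + Q\right) = \left(\left(892 - 1312\right) - 2222\right) - -607 = \left(-420 - 2222\right) + \left(-135 + 742\right) = -2642 + 607 = -2035$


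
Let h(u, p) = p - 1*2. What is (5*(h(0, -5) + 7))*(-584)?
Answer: 0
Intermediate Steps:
h(u, p) = -2 + p (h(u, p) = p - 2 = -2 + p)
(5*(h(0, -5) + 7))*(-584) = (5*((-2 - 5) + 7))*(-584) = (5*(-7 + 7))*(-584) = (5*0)*(-584) = 0*(-584) = 0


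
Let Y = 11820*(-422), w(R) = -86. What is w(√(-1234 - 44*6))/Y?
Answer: 43/2494020 ≈ 1.7241e-5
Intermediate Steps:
Y = -4988040
w(√(-1234 - 44*6))/Y = -86/(-4988040) = -86*(-1/4988040) = 43/2494020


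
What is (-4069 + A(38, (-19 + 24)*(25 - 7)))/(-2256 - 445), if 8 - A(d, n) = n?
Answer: 4151/2701 ≈ 1.5368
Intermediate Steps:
A(d, n) = 8 - n
(-4069 + A(38, (-19 + 24)*(25 - 7)))/(-2256 - 445) = (-4069 + (8 - (-19 + 24)*(25 - 7)))/(-2256 - 445) = (-4069 + (8 - 5*18))/(-2701) = (-4069 + (8 - 1*90))*(-1/2701) = (-4069 + (8 - 90))*(-1/2701) = (-4069 - 82)*(-1/2701) = -4151*(-1/2701) = 4151/2701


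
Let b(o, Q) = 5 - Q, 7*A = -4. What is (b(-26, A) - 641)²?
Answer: 19784704/49 ≈ 4.0377e+5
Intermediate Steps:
A = -4/7 (A = (⅐)*(-4) = -4/7 ≈ -0.57143)
(b(-26, A) - 641)² = ((5 - 1*(-4/7)) - 641)² = ((5 + 4/7) - 641)² = (39/7 - 641)² = (-4448/7)² = 19784704/49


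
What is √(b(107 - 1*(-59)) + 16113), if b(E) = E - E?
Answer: √16113 ≈ 126.94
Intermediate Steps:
b(E) = 0
√(b(107 - 1*(-59)) + 16113) = √(0 + 16113) = √16113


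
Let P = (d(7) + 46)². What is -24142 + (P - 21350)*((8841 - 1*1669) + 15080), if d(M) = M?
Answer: -412598474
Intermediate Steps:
P = 2809 (P = (7 + 46)² = 53² = 2809)
-24142 + (P - 21350)*((8841 - 1*1669) + 15080) = -24142 + (2809 - 21350)*((8841 - 1*1669) + 15080) = -24142 - 18541*((8841 - 1669) + 15080) = -24142 - 18541*(7172 + 15080) = -24142 - 18541*22252 = -24142 - 412574332 = -412598474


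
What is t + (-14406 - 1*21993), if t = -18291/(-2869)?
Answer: -104410440/2869 ≈ -36393.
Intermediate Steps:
t = 18291/2869 (t = -18291*(-1/2869) = 18291/2869 ≈ 6.3754)
t + (-14406 - 1*21993) = 18291/2869 + (-14406 - 1*21993) = 18291/2869 + (-14406 - 21993) = 18291/2869 - 36399 = -104410440/2869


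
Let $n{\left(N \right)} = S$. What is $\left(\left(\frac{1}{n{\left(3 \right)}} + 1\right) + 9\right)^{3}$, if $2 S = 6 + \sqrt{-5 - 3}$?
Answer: $\frac{- 11191 i + 26830 \sqrt{2}}{- 9 i + 25 \sqrt{2}} \approx 1083.6 - 40.7 i$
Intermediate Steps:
$S = 3 + i \sqrt{2}$ ($S = \frac{6 + \sqrt{-5 - 3}}{2} = \frac{6 + \sqrt{-8}}{2} = \frac{6 + 2 i \sqrt{2}}{2} = 3 + i \sqrt{2} \approx 3.0 + 1.4142 i$)
$n{\left(N \right)} = 3 + i \sqrt{2}$
$\left(\left(\frac{1}{n{\left(3 \right)}} + 1\right) + 9\right)^{3} = \left(\left(\frac{1}{3 + i \sqrt{2}} + 1\right) + 9\right)^{3} = \left(\left(1 + \frac{1}{3 + i \sqrt{2}}\right) + 9\right)^{3} = \left(10 + \frac{1}{3 + i \sqrt{2}}\right)^{3}$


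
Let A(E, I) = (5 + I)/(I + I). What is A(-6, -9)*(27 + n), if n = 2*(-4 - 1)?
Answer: 34/9 ≈ 3.7778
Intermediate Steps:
A(E, I) = (5 + I)/(2*I) (A(E, I) = (5 + I)/((2*I)) = (5 + I)*(1/(2*I)) = (5 + I)/(2*I))
n = -10 (n = 2*(-5) = -10)
A(-6, -9)*(27 + n) = ((½)*(5 - 9)/(-9))*(27 - 10) = ((½)*(-⅑)*(-4))*17 = (2/9)*17 = 34/9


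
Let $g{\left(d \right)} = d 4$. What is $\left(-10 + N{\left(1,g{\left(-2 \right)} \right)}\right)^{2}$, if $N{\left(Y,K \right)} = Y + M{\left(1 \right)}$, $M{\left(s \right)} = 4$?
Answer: $25$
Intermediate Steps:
$g{\left(d \right)} = 4 d$
$N{\left(Y,K \right)} = 4 + Y$ ($N{\left(Y,K \right)} = Y + 4 = 4 + Y$)
$\left(-10 + N{\left(1,g{\left(-2 \right)} \right)}\right)^{2} = \left(-10 + \left(4 + 1\right)\right)^{2} = \left(-10 + 5\right)^{2} = \left(-5\right)^{2} = 25$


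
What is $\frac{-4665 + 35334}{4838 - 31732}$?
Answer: $- \frac{30669}{26894} \approx -1.1404$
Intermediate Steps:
$\frac{-4665 + 35334}{4838 - 31732} = \frac{30669}{-26894} = 30669 \left(- \frac{1}{26894}\right) = - \frac{30669}{26894}$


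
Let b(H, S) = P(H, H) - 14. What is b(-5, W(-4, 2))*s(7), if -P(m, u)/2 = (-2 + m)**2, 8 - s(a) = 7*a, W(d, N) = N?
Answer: 4592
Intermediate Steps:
s(a) = 8 - 7*a
P(m, u) = -2*(-2 + m)**2
b(H, S) = -14 - 2*(-2 + H)**2 (b(H, S) = -2*(-2 + H)**2 - 14 = -14 - 2*(-2 + H)**2)
b(-5, W(-4, 2))*s(7) = (-14 - 2*(-2 - 5)**2)*(8 - 7*7) = (-14 - 2*(-7)**2)*(8 - 49) = (-14 - 2*49)*(-41) = (-14 - 98)*(-41) = -112*(-41) = 4592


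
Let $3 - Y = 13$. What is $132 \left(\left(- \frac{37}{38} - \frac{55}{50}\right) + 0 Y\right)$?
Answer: $- \frac{26004}{95} \approx -273.73$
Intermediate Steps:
$Y = -10$ ($Y = 3 - 13 = -10$)
$132 \left(\left(- \frac{37}{38} - \frac{55}{50}\right) + 0 Y\right) = 132 \left(\left(- \frac{37}{38} - \frac{55}{50}\right) + 0 \left(-10\right)\right) = 132 \left(\left(\left(-37\right) \frac{1}{38} - \frac{11}{10}\right) + 0\right) = 132 \left(\left(- \frac{37}{38} - \frac{11}{10}\right) + 0\right) = 132 \left(- \frac{197}{95} + 0\right) = 132 \left(- \frac{197}{95}\right) = - \frac{26004}{95}$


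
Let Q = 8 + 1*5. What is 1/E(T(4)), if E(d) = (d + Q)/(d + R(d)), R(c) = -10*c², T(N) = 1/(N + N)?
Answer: -1/420 ≈ -0.0023810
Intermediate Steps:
Q = 13 (Q = 8 + 5 = 13)
T(N) = 1/(2*N)
E(d) = (13 + d)/(d - 10*d²) (E(d) = (d + 13)/(d - 10*d²) = (13 + d)/(d - 10*d²))
1/E(T(4)) = 1/((-13 - 1/(2*4))/((((½)/4))*(-1 + 10*((½)/4)))) = 1/((-13 - 1/(2*4))/((((½)*(¼)))*(-1 + 10*((½)*(¼))))) = 1/((-13 - 1*⅛)/((⅛)*(-1 + 10*(⅛)))) = 1/(8*(-13 - ⅛)/(-1 + 5/4)) = 1/(8*(-105/8)/(¼)) = 1/(8*4*(-105/8)) = 1/(-420) = -1/420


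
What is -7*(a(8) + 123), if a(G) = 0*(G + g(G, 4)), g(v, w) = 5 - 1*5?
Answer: -861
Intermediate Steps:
g(v, w) = 0 (g(v, w) = 5 - 5 = 0)
a(G) = 0 (a(G) = 0*(G + 0) = 0*G = 0)
-7*(a(8) + 123) = -7*(0 + 123) = -7*123 = -861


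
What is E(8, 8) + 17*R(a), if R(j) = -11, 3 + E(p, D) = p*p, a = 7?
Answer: -126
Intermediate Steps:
E(p, D) = -3 + p² (E(p, D) = -3 + p*p = -3 + p²)
E(8, 8) + 17*R(a) = (-3 + 8²) + 17*(-11) = (-3 + 64) - 187 = 61 - 187 = -126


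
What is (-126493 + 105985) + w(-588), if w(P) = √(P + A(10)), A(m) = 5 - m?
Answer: -20508 + I*√593 ≈ -20508.0 + 24.352*I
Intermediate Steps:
w(P) = √(-5 + P) (w(P) = √(P + (5 - 1*10)) = √(P + (5 - 10)) = √(P - 5) = √(-5 + P))
(-126493 + 105985) + w(-588) = (-126493 + 105985) + √(-5 - 588) = -20508 + √(-593) = -20508 + I*√593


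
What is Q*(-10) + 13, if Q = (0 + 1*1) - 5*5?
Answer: 253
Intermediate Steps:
Q = -24 (Q = (0 + 1) - 25 = 1 - 25 = -24)
Q*(-10) + 13 = -24*(-10) + 13 = 240 + 13 = 253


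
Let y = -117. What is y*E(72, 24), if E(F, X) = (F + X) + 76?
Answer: -20124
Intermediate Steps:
E(F, X) = 76 + F + X
y*E(72, 24) = -117*(76 + 72 + 24) = -117*172 = -20124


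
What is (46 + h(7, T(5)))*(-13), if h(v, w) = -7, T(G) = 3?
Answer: -507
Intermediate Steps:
(46 + h(7, T(5)))*(-13) = (46 - 7)*(-13) = 39*(-13) = -507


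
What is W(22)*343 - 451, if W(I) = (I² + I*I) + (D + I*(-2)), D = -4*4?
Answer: 310993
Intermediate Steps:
D = -16
W(I) = -16 - 2*I + 2*I² (W(I) = (I² + I*I) + (-16 + I*(-2)) = (I² + I²) + (-16 - 2*I) = 2*I² + (-16 - 2*I) = -16 - 2*I + 2*I²)
W(22)*343 - 451 = (-16 - 2*22 + 2*22²)*343 - 451 = (-16 - 44 + 2*484)*343 - 451 = (-16 - 44 + 968)*343 - 451 = 908*343 - 451 = 311444 - 451 = 310993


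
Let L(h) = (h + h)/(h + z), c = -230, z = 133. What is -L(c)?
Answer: -460/97 ≈ -4.7423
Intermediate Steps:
L(h) = 2*h/(133 + h) (L(h) = (h + h)/(h + 133) = (2*h)/(133 + h) = 2*h/(133 + h))
-L(c) = -2*(-230)/(133 - 230) = -2*(-230)/(-97) = -2*(-230)*(-1)/97 = -1*460/97 = -460/97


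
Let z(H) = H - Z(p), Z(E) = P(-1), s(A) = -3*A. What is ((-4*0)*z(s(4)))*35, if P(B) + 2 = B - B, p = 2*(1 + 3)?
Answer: 0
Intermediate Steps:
p = 8 (p = 2*4 = 8)
P(B) = -2 (P(B) = -2 + (B - B) = -2 + 0 = -2)
Z(E) = -2
z(H) = 2 + H (z(H) = H - 1*(-2) = H + 2 = 2 + H)
((-4*0)*z(s(4)))*35 = ((-4*0)*(2 - 3*4))*35 = (0*(2 - 12))*35 = (0*(-10))*35 = 0*35 = 0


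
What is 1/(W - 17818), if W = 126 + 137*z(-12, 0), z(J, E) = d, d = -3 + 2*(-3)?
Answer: -1/18925 ≈ -5.2840e-5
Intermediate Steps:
d = -9 (d = -3 - 6 = -9)
z(J, E) = -9
W = -1107 (W = 126 + 137*(-9) = 126 - 1233 = -1107)
1/(W - 17818) = 1/(-1107 - 17818) = 1/(-18925) = -1/18925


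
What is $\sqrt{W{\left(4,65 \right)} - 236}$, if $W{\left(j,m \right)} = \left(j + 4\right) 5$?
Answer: $14 i \approx 14.0 i$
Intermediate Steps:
$W{\left(j,m \right)} = 20 + 5 j$ ($W{\left(j,m \right)} = \left(4 + j\right) 5 = 20 + 5 j$)
$\sqrt{W{\left(4,65 \right)} - 236} = \sqrt{\left(20 + 5 \cdot 4\right) - 236} = \sqrt{\left(20 + 20\right) - 236} = \sqrt{40 - 236} = \sqrt{-196} = 14 i$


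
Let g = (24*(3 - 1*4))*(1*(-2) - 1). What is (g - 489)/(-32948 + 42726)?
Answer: -417/9778 ≈ -0.042647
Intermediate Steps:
g = 72 (g = (24*(3 - 4))*(-2 - 1) = (24*(-1))*(-3) = -24*(-3) = 72)
(g - 489)/(-32948 + 42726) = (72 - 489)/(-32948 + 42726) = -417/9778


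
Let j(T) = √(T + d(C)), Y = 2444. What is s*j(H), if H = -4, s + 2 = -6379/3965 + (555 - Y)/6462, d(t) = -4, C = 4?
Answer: -99954643*I*√2/12810915 ≈ -11.034*I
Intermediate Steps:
s = -99954643/25621830 (s = -2 + (-6379/3965 + (555 - 1*2444)/6462) = -2 + (-6379*1/3965 + (555 - 2444)*(1/6462)) = -2 + (-6379/3965 - 1889*1/6462) = -2 + (-6379/3965 - 1889/6462) = -2 - 48710983/25621830 = -99954643/25621830 ≈ -3.9011)
j(T) = √(-4 + T) (j(T) = √(T - 4) = √(-4 + T))
s*j(H) = -99954643*√(-4 - 4)/25621830 = -99954643*I*√2/12810915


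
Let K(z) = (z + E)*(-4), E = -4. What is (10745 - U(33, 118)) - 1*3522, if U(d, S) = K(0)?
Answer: 7207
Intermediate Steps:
K(z) = 16 - 4*z (K(z) = (z - 4)*(-4) = (-4 + z)*(-4) = 16 - 4*z)
U(d, S) = 16 (U(d, S) = 16 - 4*0 = 16 + 0 = 16)
(10745 - U(33, 118)) - 1*3522 = (10745 - 1*16) - 1*3522 = (10745 - 16) - 3522 = 10729 - 3522 = 7207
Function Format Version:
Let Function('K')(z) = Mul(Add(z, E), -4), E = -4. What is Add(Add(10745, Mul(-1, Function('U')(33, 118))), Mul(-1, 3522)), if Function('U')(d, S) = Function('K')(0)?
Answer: 7207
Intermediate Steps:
Function('K')(z) = Add(16, Mul(-4, z)) (Function('K')(z) = Mul(Add(z, -4), -4) = Mul(Add(-4, z), -4) = Add(16, Mul(-4, z)))
Function('U')(d, S) = 16 (Function('U')(d, S) = Add(16, Mul(-4, 0)) = Add(16, 0) = 16)
Add(Add(10745, Mul(-1, Function('U')(33, 118))), Mul(-1, 3522)) = Add(Add(10745, Mul(-1, 16)), Mul(-1, 3522)) = Add(Add(10745, -16), -3522) = Add(10729, -3522) = 7207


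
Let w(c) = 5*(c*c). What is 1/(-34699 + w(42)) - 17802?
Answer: -460697959/25879 ≈ -17802.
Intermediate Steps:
w(c) = 5*c²
1/(-34699 + w(42)) - 17802 = 1/(-34699 + 5*42²) - 17802 = 1/(-34699 + 5*1764) - 17802 = 1/(-34699 + 8820) - 17802 = 1/(-25879) - 17802 = -1/25879 - 17802 = -460697959/25879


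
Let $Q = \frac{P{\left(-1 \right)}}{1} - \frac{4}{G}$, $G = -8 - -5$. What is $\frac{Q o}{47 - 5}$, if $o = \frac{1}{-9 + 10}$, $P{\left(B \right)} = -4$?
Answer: $- \frac{4}{63} \approx -0.063492$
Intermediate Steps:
$G = -3$ ($G = -8 + 5 = -3$)
$Q = - \frac{8}{3}$ ($Q = - \frac{4}{1} - \frac{4}{-3} = \left(-4\right) 1 - - \frac{4}{3} = -4 + \frac{4}{3} = - \frac{8}{3} \approx -2.6667$)
$o = 1$ ($o = 1^{-1} = 1$)
$\frac{Q o}{47 - 5} = \frac{\left(- \frac{8}{3}\right) 1}{47 - 5} = - \frac{8}{3 \cdot 42} = \left(- \frac{8}{3}\right) \frac{1}{42} = - \frac{4}{63}$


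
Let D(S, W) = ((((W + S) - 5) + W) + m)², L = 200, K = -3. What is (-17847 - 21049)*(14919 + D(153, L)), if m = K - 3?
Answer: -12006533968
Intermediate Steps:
m = -6 (m = -3 - 3 = -6)
D(S, W) = (-11 + S + 2*W)² (D(S, W) = ((((W + S) - 5) + W) - 6)² = ((((S + W) - 5) + W) - 6)² = (((-5 + S + W) + W) - 6)² = ((-5 + S + 2*W) - 6)² = (-11 + S + 2*W)²)
(-17847 - 21049)*(14919 + D(153, L)) = (-17847 - 21049)*(14919 + (-11 + 153 + 2*200)²) = -38896*(14919 + (-11 + 153 + 400)²) = -38896*(14919 + 542²) = -38896*(14919 + 293764) = -38896*308683 = -12006533968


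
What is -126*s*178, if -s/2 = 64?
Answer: 2870784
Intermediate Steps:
s = -128 (s = -2*64 = -128)
-126*s*178 = -126*(-128)*178 = 16128*178 = 2870784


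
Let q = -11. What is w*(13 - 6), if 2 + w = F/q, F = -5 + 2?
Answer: -133/11 ≈ -12.091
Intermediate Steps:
F = -3
w = -19/11 (w = -2 - 3/(-11) = -2 - 3*(-1/11) = -2 + 3/11 = -19/11 ≈ -1.7273)
w*(13 - 6) = -19*(13 - 6)/11 = -19/11*7 = -133/11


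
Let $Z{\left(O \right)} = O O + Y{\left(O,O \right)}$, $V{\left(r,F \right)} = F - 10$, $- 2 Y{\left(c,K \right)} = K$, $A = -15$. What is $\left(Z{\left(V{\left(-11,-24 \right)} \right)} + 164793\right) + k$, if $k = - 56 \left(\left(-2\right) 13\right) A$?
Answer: $144126$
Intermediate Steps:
$Y{\left(c,K \right)} = - \frac{K}{2}$
$V{\left(r,F \right)} = -10 + F$
$k = -21840$ ($k = - 56 \left(\left(-2\right) 13\right) \left(-15\right) = \left(-56\right) \left(-26\right) \left(-15\right) = 1456 \left(-15\right) = -21840$)
$Z{\left(O \right)} = O^{2} - \frac{O}{2}$ ($Z{\left(O \right)} = O O - \frac{O}{2} = O^{2} - \frac{O}{2}$)
$\left(Z{\left(V{\left(-11,-24 \right)} \right)} + 164793\right) + k = \left(\left(-10 - 24\right) \left(- \frac{1}{2} - 34\right) + 164793\right) - 21840 = \left(- 34 \left(- \frac{1}{2} - 34\right) + 164793\right) - 21840 = \left(\left(-34\right) \left(- \frac{69}{2}\right) + 164793\right) - 21840 = \left(1173 + 164793\right) - 21840 = 165966 - 21840 = 144126$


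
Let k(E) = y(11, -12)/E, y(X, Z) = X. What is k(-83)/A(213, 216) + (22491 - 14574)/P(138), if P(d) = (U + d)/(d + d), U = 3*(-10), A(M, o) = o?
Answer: 362725261/17928 ≈ 20232.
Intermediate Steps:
U = -30
P(d) = (-30 + d)/(2*d) (P(d) = (-30 + d)/(d + d) = (-30 + d)/((2*d)) = (-30 + d)*(1/(2*d)) = (-30 + d)/(2*d))
k(E) = 11/E
k(-83)/A(213, 216) + (22491 - 14574)/P(138) = (11/(-83))/216 + (22491 - 14574)/(((½)*(-30 + 138)/138)) = (11*(-1/83))*(1/216) + 7917/(((½)*(1/138)*108)) = -11/83*1/216 + 7917/(9/23) = -11/17928 + 7917*(23/9) = -11/17928 + 60697/3 = 362725261/17928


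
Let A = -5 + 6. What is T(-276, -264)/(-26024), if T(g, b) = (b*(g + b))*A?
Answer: -17820/3253 ≈ -5.4780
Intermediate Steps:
A = 1
T(g, b) = b*(b + g) (T(g, b) = (b*(g + b))*1 = (b*(b + g))*1 = b*(b + g))
T(-276, -264)/(-26024) = -264*(-264 - 276)/(-26024) = -264*(-540)*(-1/26024) = 142560*(-1/26024) = -17820/3253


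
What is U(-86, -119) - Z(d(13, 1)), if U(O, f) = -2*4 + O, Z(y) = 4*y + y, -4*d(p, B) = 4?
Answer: -89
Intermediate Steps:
d(p, B) = -1 (d(p, B) = -¼*4 = -1)
Z(y) = 5*y
U(O, f) = -8 + O
U(-86, -119) - Z(d(13, 1)) = (-8 - 86) - 5*(-1) = -94 - 1*(-5) = -94 + 5 = -89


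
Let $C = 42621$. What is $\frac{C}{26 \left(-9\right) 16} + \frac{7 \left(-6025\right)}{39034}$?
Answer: $- \frac{303595219}{24357216} \approx -12.464$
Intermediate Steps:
$\frac{C}{26 \left(-9\right) 16} + \frac{7 \left(-6025\right)}{39034} = \frac{42621}{26 \left(-9\right) 16} + \frac{7 \left(-6025\right)}{39034} = \frac{42621}{\left(-234\right) 16} - \frac{42175}{39034} = \frac{42621}{-3744} - \frac{42175}{39034} = 42621 \left(- \frac{1}{3744}\right) - \frac{42175}{39034} = - \frac{14207}{1248} - \frac{42175}{39034} = - \frac{303595219}{24357216}$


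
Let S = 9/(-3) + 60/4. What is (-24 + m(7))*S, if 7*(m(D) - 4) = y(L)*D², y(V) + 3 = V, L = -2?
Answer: -660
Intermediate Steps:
y(V) = -3 + V
m(D) = 4 - 5*D²/7 (m(D) = 4 + ((-3 - 2)*D²)/7 = 4 + (-5*D²)/7 = 4 - 5*D²/7)
S = 12 (S = 9*(-⅓) + 60*(¼) = -3 + 15 = 12)
(-24 + m(7))*S = (-24 + (4 - 5/7*7²))*12 = (-24 + (4 - 5/7*49))*12 = (-24 + (4 - 35))*12 = (-24 - 31)*12 = -55*12 = -660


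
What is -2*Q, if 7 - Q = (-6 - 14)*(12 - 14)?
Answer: 66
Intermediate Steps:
Q = -33 (Q = 7 - (-6 - 14)*(12 - 14) = 7 - (-20)*(-2) = 7 - 1*40 = 7 - 40 = -33)
-2*Q = -2*(-33) = 66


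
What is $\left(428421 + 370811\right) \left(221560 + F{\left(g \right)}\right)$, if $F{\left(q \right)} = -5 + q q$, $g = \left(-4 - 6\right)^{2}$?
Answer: $185066165760$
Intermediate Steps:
$g = 100$ ($g = \left(-10\right)^{2} = 100$)
$F{\left(q \right)} = -5 + q^{2}$
$\left(428421 + 370811\right) \left(221560 + F{\left(g \right)}\right) = \left(428421 + 370811\right) \left(221560 - \left(5 - 100^{2}\right)\right) = 799232 \left(221560 + \left(-5 + 10000\right)\right) = 799232 \left(221560 + 9995\right) = 799232 \cdot 231555 = 185066165760$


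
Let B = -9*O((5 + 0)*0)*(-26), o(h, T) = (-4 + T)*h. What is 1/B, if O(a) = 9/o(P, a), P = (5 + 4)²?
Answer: -2/13 ≈ -0.15385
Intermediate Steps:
P = 81 (P = 9² = 81)
o(h, T) = h*(-4 + T)
O(a) = 9/(-324 + 81*a) (O(a) = 9/((81*(-4 + a))) = 9/(-324 + 81*a))
B = -13/2 (B = -1/(-4 + (5 + 0)*0)*(-26) = -1/(-4 + 5*0)*(-26) = -1/(-4 + 0)*(-26) = -1/(-4)*(-26) = -(-1)/4*(-26) = -9*(-1/36)*(-26) = (¼)*(-26) = -13/2 ≈ -6.5000)
1/B = 1/(-13/2) = -2/13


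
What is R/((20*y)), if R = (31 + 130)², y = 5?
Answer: 25921/100 ≈ 259.21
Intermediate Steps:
R = 25921 (R = 161² = 25921)
R/((20*y)) = 25921/((20*5)) = 25921/100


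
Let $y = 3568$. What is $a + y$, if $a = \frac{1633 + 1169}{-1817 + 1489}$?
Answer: $\frac{583751}{164} \approx 3559.5$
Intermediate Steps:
$a = - \frac{1401}{164}$ ($a = \frac{2802}{-328} = 2802 \left(- \frac{1}{328}\right) = - \frac{1401}{164} \approx -8.5427$)
$a + y = - \frac{1401}{164} + 3568 = \frac{583751}{164}$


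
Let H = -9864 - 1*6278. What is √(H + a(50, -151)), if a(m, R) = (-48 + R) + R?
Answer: 2*I*√4123 ≈ 128.42*I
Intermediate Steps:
a(m, R) = -48 + 2*R
H = -16142 (H = -9864 - 6278 = -16142)
√(H + a(50, -151)) = √(-16142 + (-48 + 2*(-151))) = √(-16142 + (-48 - 302)) = √(-16142 - 350) = √(-16492) = 2*I*√4123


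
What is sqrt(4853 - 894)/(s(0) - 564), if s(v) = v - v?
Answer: -sqrt(3959)/564 ≈ -0.11156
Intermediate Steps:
s(v) = 0
sqrt(4853 - 894)/(s(0) - 564) = sqrt(4853 - 894)/(0 - 564) = sqrt(3959)/(-564) = sqrt(3959)*(-1/564) = -sqrt(3959)/564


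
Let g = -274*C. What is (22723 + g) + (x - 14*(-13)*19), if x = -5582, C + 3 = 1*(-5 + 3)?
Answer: 21969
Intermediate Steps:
C = -5 (C = -3 + 1*(-5 + 3) = -3 + 1*(-2) = -3 - 2 = -5)
g = 1370 (g = -274*(-5) = 1370)
(22723 + g) + (x - 14*(-13)*19) = (22723 + 1370) + (-5582 - 14*(-13)*19) = 24093 + (-5582 - (-182)*19) = 24093 + (-5582 - 1*(-3458)) = 24093 + (-5582 + 3458) = 24093 - 2124 = 21969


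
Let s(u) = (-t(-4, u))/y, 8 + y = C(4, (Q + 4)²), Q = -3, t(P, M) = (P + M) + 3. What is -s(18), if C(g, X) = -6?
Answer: -17/14 ≈ -1.2143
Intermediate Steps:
t(P, M) = 3 + M + P (t(P, M) = (M + P) + 3 = 3 + M + P)
y = -14 (y = -8 - 6 = -14)
s(u) = -1/14 + u/14 (s(u) = -(3 + u - 4)/(-14) = -(-1 + u)*(-1/14) = (1 - u)*(-1/14) = -1/14 + u/14)
-s(18) = -(-1/14 + (1/14)*18) = -(-1/14 + 9/7) = -1*17/14 = -17/14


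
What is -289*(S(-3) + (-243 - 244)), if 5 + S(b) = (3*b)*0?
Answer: 142188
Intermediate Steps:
S(b) = -5 (S(b) = -5 + (3*b)*0 = -5 + 0 = -5)
-289*(S(-3) + (-243 - 244)) = -289*(-5 + (-243 - 244)) = -289*(-5 - 487) = -289*(-492) = 142188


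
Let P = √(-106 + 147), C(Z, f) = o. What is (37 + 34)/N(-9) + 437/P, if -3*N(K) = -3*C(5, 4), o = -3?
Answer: -71/3 + 437*√41/41 ≈ 44.581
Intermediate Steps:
C(Z, f) = -3
N(K) = -3 (N(K) = -(-1)*(-3) = -⅓*9 = -3)
P = √41 ≈ 6.4031
(37 + 34)/N(-9) + 437/P = (37 + 34)/(-3) + 437/(√41) = 71*(-⅓) + 437*(√41/41) = -71/3 + 437*√41/41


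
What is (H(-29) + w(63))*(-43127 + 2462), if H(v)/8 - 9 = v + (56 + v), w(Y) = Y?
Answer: -4839135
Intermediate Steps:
H(v) = 520 + 16*v (H(v) = 72 + 8*(v + (56 + v)) = 72 + 8*(56 + 2*v) = 72 + (448 + 16*v) = 520 + 16*v)
(H(-29) + w(63))*(-43127 + 2462) = ((520 + 16*(-29)) + 63)*(-43127 + 2462) = ((520 - 464) + 63)*(-40665) = (56 + 63)*(-40665) = 119*(-40665) = -4839135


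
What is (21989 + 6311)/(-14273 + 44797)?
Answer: 7075/7631 ≈ 0.92714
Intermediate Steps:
(21989 + 6311)/(-14273 + 44797) = 28300/30524 = 28300*(1/30524) = 7075/7631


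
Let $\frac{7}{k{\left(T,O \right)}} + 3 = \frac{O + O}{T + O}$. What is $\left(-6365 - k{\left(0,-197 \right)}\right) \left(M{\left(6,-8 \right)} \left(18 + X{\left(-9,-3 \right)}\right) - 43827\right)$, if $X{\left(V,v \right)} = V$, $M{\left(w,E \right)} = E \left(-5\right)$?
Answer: $276363186$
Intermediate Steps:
$M{\left(w,E \right)} = - 5 E$
$k{\left(T,O \right)} = \frac{7}{-3 + \frac{2 O}{O + T}}$ ($k{\left(T,O \right)} = \frac{7}{-3 + \frac{O + O}{T + O}} = \frac{7}{-3 + \frac{2 O}{O + T}}$)
$\left(-6365 - k{\left(0,-197 \right)}\right) \left(M{\left(6,-8 \right)} \left(18 + X{\left(-9,-3 \right)}\right) - 43827\right) = \left(-6365 - \frac{7 \left(\left(-1\right) \left(-197\right) - 0\right)}{-197 + 3 \cdot 0}\right) \left(\left(-5\right) \left(-8\right) \left(18 - 9\right) - 43827\right) = \left(-6365 - \frac{7 \left(197 + 0\right)}{-197 + 0}\right) \left(40 \cdot 9 - 43827\right) = \left(-6365 - 7 \frac{1}{-197} \cdot 197\right) \left(360 - 43827\right) = \left(-6365 - 7 \left(- \frac{1}{197}\right) 197\right) \left(-43467\right) = \left(-6365 - -7\right) \left(-43467\right) = \left(-6365 + 7\right) \left(-43467\right) = \left(-6358\right) \left(-43467\right) = 276363186$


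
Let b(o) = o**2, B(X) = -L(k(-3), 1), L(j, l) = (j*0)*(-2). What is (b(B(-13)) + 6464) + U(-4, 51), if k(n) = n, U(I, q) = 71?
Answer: 6535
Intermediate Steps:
L(j, l) = 0 (L(j, l) = 0*(-2) = 0)
B(X) = 0 (B(X) = -1*0 = 0)
(b(B(-13)) + 6464) + U(-4, 51) = (0**2 + 6464) + 71 = (0 + 6464) + 71 = 6464 + 71 = 6535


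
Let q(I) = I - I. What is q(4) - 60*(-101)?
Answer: 6060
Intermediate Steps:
q(I) = 0
q(4) - 60*(-101) = 0 - 60*(-101) = 0 + 6060 = 6060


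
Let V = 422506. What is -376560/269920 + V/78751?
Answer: 1054854287/265705874 ≈ 3.9700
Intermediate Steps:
-376560/269920 + V/78751 = -376560/269920 + 422506/78751 = -376560*1/269920 + 422506*(1/78751) = -4707/3374 + 422506/78751 = 1054854287/265705874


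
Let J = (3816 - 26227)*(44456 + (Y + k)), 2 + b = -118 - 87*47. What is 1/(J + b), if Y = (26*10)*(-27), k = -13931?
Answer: -1/526774764 ≈ -1.8983e-9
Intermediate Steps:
Y = -7020 (Y = 260*(-27) = -7020)
b = -4209 (b = -2 + (-118 - 87*47) = -2 + (-118 - 4089) = -2 - 4207 = -4209)
J = -526770555 (J = (3816 - 26227)*(44456 + (-7020 - 13931)) = -22411*(44456 - 20951) = -22411*23505 = -526770555)
1/(J + b) = 1/(-526770555 - 4209) = 1/(-526774764) = -1/526774764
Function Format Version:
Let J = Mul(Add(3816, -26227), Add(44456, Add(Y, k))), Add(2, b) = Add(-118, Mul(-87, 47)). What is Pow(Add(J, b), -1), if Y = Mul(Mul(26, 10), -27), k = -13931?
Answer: Rational(-1, 526774764) ≈ -1.8983e-9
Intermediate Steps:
Y = -7020 (Y = Mul(260, -27) = -7020)
b = -4209 (b = Add(-2, Add(-118, Mul(-87, 47))) = Add(-2, Add(-118, -4089)) = Add(-2, -4207) = -4209)
J = -526770555 (J = Mul(Add(3816, -26227), Add(44456, Add(-7020, -13931))) = Mul(-22411, Add(44456, -20951)) = Mul(-22411, 23505) = -526770555)
Pow(Add(J, b), -1) = Pow(Add(-526770555, -4209), -1) = Pow(-526774764, -1) = Rational(-1, 526774764)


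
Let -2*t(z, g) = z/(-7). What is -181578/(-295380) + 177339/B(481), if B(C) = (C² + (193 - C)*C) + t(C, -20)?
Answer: 53857271063/21335346630 ≈ 2.5243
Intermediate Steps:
t(z, g) = z/14 (t(z, g) = -z/(2*(-7)) = -z*(-1)/(2*7) = -(-1)*z/14 = z/14)
B(C) = C² + C/14 + C*(193 - C) (B(C) = (C² + (193 - C)*C) + C/14 = (C² + C*(193 - C)) + C/14 = C² + C/14 + C*(193 - C))
-181578/(-295380) + 177339/B(481) = -181578/(-295380) + 177339/(((2703/14)*481)) = -181578*(-1/295380) + 177339/(1300143/14) = 30263/49230 + 177339*(14/1300143) = 30263/49230 + 827582/433381 = 53857271063/21335346630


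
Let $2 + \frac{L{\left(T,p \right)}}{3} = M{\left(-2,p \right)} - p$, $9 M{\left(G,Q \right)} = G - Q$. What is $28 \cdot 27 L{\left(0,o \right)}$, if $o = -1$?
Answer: $-2520$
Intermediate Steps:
$M{\left(G,Q \right)} = - \frac{Q}{9} + \frac{G}{9}$ ($M{\left(G,Q \right)} = \frac{G - Q}{9} = - \frac{Q}{9} + \frac{G}{9}$)
$L{\left(T,p \right)} = - \frac{20}{3} - \frac{10 p}{3}$ ($L{\left(T,p \right)} = -6 + 3 \left(\left(- \frac{p}{9} + \frac{1}{9} \left(-2\right)\right) - p\right) = -6 + 3 \left(\left(- \frac{p}{9} - \frac{2}{9}\right) - p\right) = -6 + 3 \left(\left(- \frac{2}{9} - \frac{p}{9}\right) - p\right) = -6 + 3 \left(- \frac{2}{9} - \frac{10 p}{9}\right) = -6 - \left(\frac{2}{3} + \frac{10 p}{3}\right) = - \frac{20}{3} - \frac{10 p}{3}$)
$28 \cdot 27 L{\left(0,o \right)} = 28 \cdot 27 \left(- \frac{20}{3} - - \frac{10}{3}\right) = 756 \left(- \frac{20}{3} + \frac{10}{3}\right) = 756 \left(- \frac{10}{3}\right) = -2520$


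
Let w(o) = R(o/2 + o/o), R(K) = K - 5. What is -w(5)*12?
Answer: 18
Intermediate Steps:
R(K) = -5 + K
w(o) = -4 + o/2 (w(o) = -5 + (o/2 + o/o) = -5 + (o*(½) + 1) = -5 + (o/2 + 1) = -5 + (1 + o/2) = -4 + o/2)
-w(5)*12 = -(-4 + (½)*5)*12 = -(-4 + 5/2)*12 = -1*(-3/2)*12 = (3/2)*12 = 18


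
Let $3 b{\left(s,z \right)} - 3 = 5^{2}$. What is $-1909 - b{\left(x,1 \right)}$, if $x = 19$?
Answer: $- \frac{5755}{3} \approx -1918.3$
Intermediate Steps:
$b{\left(s,z \right)} = \frac{28}{3}$ ($b{\left(s,z \right)} = 1 + \frac{5^{2}}{3} = 1 + \frac{1}{3} \cdot 25 = 1 + \frac{25}{3} = \frac{28}{3}$)
$-1909 - b{\left(x,1 \right)} = -1909 - \frac{28}{3} = - \frac{5755}{3}$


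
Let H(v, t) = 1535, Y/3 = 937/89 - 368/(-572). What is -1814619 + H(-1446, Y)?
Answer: -1813084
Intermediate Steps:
Y = 426537/12727 (Y = 3*(937/89 - 368/(-572)) = 3*(937*(1/89) - 368*(-1/572)) = 3*(937/89 + 92/143) = 3*(142179/12727) = 426537/12727 ≈ 33.514)
-1814619 + H(-1446, Y) = -1814619 + 1535 = -1813084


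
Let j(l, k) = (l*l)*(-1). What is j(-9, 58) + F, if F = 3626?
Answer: 3545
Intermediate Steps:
j(l, k) = -l² (j(l, k) = l²*(-1) = -l²)
j(-9, 58) + F = -1*(-9)² + 3626 = -1*81 + 3626 = -81 + 3626 = 3545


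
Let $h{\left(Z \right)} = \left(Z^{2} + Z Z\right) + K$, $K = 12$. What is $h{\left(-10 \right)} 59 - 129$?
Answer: $12379$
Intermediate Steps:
$h{\left(Z \right)} = 12 + 2 Z^{2}$ ($h{\left(Z \right)} = \left(Z^{2} + Z Z\right) + 12 = \left(Z^{2} + Z^{2}\right) + 12 = 2 Z^{2} + 12 = 12 + 2 Z^{2}$)
$h{\left(-10 \right)} 59 - 129 = \left(12 + 2 \left(-10\right)^{2}\right) 59 - 129 = \left(12 + 2 \cdot 100\right) 59 - 129 = \left(12 + 200\right) 59 - 129 = 212 \cdot 59 - 129 = 12508 - 129 = 12379$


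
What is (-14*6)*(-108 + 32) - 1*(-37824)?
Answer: 44208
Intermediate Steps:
(-14*6)*(-108 + 32) - 1*(-37824) = -84*(-76) + 37824 = 6384 + 37824 = 44208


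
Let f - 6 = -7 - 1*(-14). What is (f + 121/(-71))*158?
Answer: 126716/71 ≈ 1784.7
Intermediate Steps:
f = 13 (f = 6 + (-7 - 1*(-14)) = 6 + (-7 + 14) = 6 + 7 = 13)
(f + 121/(-71))*158 = (13 + 121/(-71))*158 = (13 + 121*(-1/71))*158 = (13 - 121/71)*158 = (802/71)*158 = 126716/71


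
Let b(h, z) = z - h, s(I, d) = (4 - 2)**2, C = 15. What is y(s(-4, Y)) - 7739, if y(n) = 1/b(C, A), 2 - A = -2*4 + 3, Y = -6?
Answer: -61913/8 ≈ -7739.1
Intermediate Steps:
s(I, d) = 4 (s(I, d) = 2**2 = 4)
A = 7 (A = 2 - (-2*4 + 3) = 2 - (-8 + 3) = 2 - 1*(-5) = 2 + 5 = 7)
y(n) = -1/8 (y(n) = 1/(7 - 1*15) = 1/(7 - 15) = 1/(-8) = -1/8)
y(s(-4, Y)) - 7739 = -1/8 - 7739 = -61913/8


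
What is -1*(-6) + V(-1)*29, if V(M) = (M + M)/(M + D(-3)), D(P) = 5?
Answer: -17/2 ≈ -8.5000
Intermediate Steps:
V(M) = 2*M/(5 + M) (V(M) = (M + M)/(M + 5) = (2*M)/(5 + M) = 2*M/(5 + M))
-1*(-6) + V(-1)*29 = -1*(-6) + (2*(-1)/(5 - 1))*29 = 6 + (2*(-1)/4)*29 = 6 + (2*(-1)*(1/4))*29 = 6 - 1/2*29 = 6 - 29/2 = -17/2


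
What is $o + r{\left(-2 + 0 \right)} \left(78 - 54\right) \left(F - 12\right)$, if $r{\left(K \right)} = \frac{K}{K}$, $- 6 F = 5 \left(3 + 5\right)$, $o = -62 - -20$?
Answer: $-490$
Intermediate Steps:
$o = -42$ ($o = -62 + 20 = -42$)
$F = - \frac{20}{3}$ ($F = - \frac{5 \left(3 + 5\right)}{6} = - \frac{5 \cdot 8}{6} = \left(- \frac{1}{6}\right) 40 = - \frac{20}{3} \approx -6.6667$)
$r{\left(K \right)} = 1$
$o + r{\left(-2 + 0 \right)} \left(78 - 54\right) \left(F - 12\right) = -42 + 1 \left(78 - 54\right) \left(- \frac{20}{3} - 12\right) = -42 + 1 \cdot 24 \left(- \frac{56}{3}\right) = -42 + 1 \left(-448\right) = -42 - 448 = -490$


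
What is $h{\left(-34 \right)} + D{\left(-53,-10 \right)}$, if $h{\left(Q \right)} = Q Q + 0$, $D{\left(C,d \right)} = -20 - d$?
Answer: $1146$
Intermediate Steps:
$h{\left(Q \right)} = Q^{2}$ ($h{\left(Q \right)} = Q^{2} + 0 = Q^{2}$)
$h{\left(-34 \right)} + D{\left(-53,-10 \right)} = \left(-34\right)^{2} - 10 = 1156 + \left(-20 + 10\right) = 1156 - 10 = 1146$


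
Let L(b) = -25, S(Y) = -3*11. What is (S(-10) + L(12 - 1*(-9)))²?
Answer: 3364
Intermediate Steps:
S(Y) = -33
(S(-10) + L(12 - 1*(-9)))² = (-33 - 25)² = (-58)² = 3364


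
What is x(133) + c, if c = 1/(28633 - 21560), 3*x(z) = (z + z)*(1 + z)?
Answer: 252110015/21219 ≈ 11881.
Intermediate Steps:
x(z) = 2*z*(1 + z)/3 (x(z) = ((z + z)*(1 + z))/3 = ((2*z)*(1 + z))/3 = (2*z*(1 + z))/3 = 2*z*(1 + z)/3)
c = 1/7073 ≈ 0.00014138
x(133) + c = (2/3)*133*(1 + 133) + 1/7073 = (2/3)*133*134 + 1/7073 = 35644/3 + 1/7073 = 252110015/21219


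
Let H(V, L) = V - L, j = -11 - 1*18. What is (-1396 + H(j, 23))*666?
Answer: -964368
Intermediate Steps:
j = -29 (j = -11 - 18 = -29)
(-1396 + H(j, 23))*666 = (-1396 + (-29 - 1*23))*666 = (-1396 + (-29 - 23))*666 = (-1396 - 52)*666 = -1448*666 = -964368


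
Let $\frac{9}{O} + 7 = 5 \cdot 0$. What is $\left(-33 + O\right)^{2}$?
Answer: $\frac{57600}{49} \approx 1175.5$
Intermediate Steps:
$O = - \frac{9}{7}$ ($O = \frac{9}{-7 + 5 \cdot 0} = \frac{9}{-7 + 0} = \frac{9}{-7} = 9 \left(- \frac{1}{7}\right) = - \frac{9}{7} \approx -1.2857$)
$\left(-33 + O\right)^{2} = \left(-33 - \frac{9}{7}\right)^{2} = \left(- \frac{240}{7}\right)^{2} = \frac{57600}{49}$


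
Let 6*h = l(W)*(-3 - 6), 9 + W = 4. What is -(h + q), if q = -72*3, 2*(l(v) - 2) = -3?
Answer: 867/4 ≈ 216.75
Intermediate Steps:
W = -5 (W = -9 + 4 = -5)
l(v) = 1/2 (l(v) = 2 + (1/2)*(-3) = 2 - 3/2 = 1/2)
q = -216
h = -3/4 (h = ((-3 - 6)/2)/6 = ((1/2)*(-9))/6 = (1/6)*(-9/2) = -3/4 ≈ -0.75000)
-(h + q) = -(-3/4 - 216) = -1*(-867/4) = 867/4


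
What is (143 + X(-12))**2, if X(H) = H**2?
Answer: 82369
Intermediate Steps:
(143 + X(-12))**2 = (143 + (-12)**2)**2 = (143 + 144)**2 = 287**2 = 82369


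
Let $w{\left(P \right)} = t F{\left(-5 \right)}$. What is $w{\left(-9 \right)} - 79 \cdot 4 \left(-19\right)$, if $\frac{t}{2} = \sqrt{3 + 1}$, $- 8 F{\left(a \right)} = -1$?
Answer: $\frac{12009}{2} \approx 6004.5$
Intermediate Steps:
$F{\left(a \right)} = \frac{1}{8}$ ($F{\left(a \right)} = \left(- \frac{1}{8}\right) \left(-1\right) = \frac{1}{8}$)
$t = 4$ ($t = 2 \sqrt{3 + 1} = 2 \sqrt{4} = 2 \cdot 2 = 4$)
$w{\left(P \right)} = \frac{1}{2}$ ($w{\left(P \right)} = 4 \cdot \frac{1}{8} = \frac{1}{2}$)
$w{\left(-9 \right)} - 79 \cdot 4 \left(-19\right) = \frac{1}{2} - 79 \cdot 4 \left(-19\right) = \frac{1}{2} - -6004 = \frac{1}{2} + 6004 = \frac{12009}{2}$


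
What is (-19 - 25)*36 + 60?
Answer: -1524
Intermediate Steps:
(-19 - 25)*36 + 60 = -44*36 + 60 = -1584 + 60 = -1524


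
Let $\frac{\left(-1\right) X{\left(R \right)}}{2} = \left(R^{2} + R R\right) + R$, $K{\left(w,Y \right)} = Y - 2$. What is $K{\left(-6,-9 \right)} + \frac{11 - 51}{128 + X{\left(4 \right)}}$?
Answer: $- \frac{82}{7} \approx -11.714$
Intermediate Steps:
$K{\left(w,Y \right)} = -2 + Y$ ($K{\left(w,Y \right)} = Y - 2 = -2 + Y$)
$X{\left(R \right)} = - 4 R^{2} - 2 R$ ($X{\left(R \right)} = - 2 \left(\left(R^{2} + R R\right) + R\right) = - 2 \left(\left(R^{2} + R^{2}\right) + R\right) = - 2 \left(2 R^{2} + R\right) = - 2 \left(R + 2 R^{2}\right) = - 4 R^{2} - 2 R$)
$K{\left(-6,-9 \right)} + \frac{11 - 51}{128 + X{\left(4 \right)}} = \left(-2 - 9\right) + \frac{11 - 51}{128 - 8 \left(1 + 2 \cdot 4\right)} = -11 - \frac{40}{128 - 8 \left(1 + 8\right)} = -11 - \frac{40}{128 - 8 \cdot 9} = -11 - \frac{40}{128 - 72} = -11 - \frac{40}{56} = -11 - \frac{5}{7} = - \frac{82}{7}$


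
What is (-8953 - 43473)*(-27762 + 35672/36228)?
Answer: 13181548657816/9057 ≈ 1.4554e+9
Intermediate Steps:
(-8953 - 43473)*(-27762 + 35672/36228) = -52426*(-27762 + 35672*(1/36228)) = -52426*(-27762 + 8918/9057) = -52426*(-251431516/9057) = 13181548657816/9057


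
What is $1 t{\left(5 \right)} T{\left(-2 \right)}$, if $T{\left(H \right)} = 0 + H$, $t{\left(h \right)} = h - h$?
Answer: $0$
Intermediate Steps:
$t{\left(h \right)} = 0$
$T{\left(H \right)} = H$
$1 t{\left(5 \right)} T{\left(-2 \right)} = 1 \cdot 0 \left(-2\right) = 0 \left(-2\right) = 0$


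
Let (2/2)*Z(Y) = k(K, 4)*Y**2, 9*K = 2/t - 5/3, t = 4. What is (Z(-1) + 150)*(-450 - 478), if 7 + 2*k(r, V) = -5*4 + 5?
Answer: -128992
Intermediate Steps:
K = -7/54 (K = (2/4 - 5/3)/9 = (2*(1/4) - 5*1/3)/9 = (1/2 - 5/3)/9 = (1/9)*(-7/6) = -7/54 ≈ -0.12963)
k(r, V) = -11 (k(r, V) = -7/2 + (-5*4 + 5)/2 = -7/2 + (-20 + 5)/2 = -7/2 + (1/2)*(-15) = -7/2 - 15/2 = -11)
Z(Y) = -11*Y**2
(Z(-1) + 150)*(-450 - 478) = (-11*(-1)**2 + 150)*(-450 - 478) = (-11*1 + 150)*(-928) = (-11 + 150)*(-928) = 139*(-928) = -128992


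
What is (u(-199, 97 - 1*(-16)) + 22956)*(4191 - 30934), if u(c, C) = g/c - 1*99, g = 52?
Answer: -121640294813/199 ≈ -6.1126e+8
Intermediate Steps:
u(c, C) = -99 + 52/c (u(c, C) = 52/c - 1*99 = 52/c - 99 = -99 + 52/c)
(u(-199, 97 - 1*(-16)) + 22956)*(4191 - 30934) = ((-99 + 52/(-199)) + 22956)*(4191 - 30934) = ((-99 + 52*(-1/199)) + 22956)*(-26743) = ((-99 - 52/199) + 22956)*(-26743) = (-19753/199 + 22956)*(-26743) = (4548491/199)*(-26743) = -121640294813/199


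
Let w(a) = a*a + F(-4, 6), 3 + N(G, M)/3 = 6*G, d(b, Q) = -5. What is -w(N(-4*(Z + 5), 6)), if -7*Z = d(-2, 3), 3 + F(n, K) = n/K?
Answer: -25983208/147 ≈ -1.7676e+5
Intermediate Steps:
F(n, K) = -3 + n/K
Z = 5/7 (Z = -1/7*(-5) = 5/7 ≈ 0.71429)
N(G, M) = -9 + 18*G (N(G, M) = -9 + 3*(6*G) = -9 + 18*G)
w(a) = -11/3 + a**2 (w(a) = a*a + (-3 - 4/6) = a**2 + (-3 - 4*1/6) = a**2 + (-3 - 2/3) = a**2 - 11/3 = -11/3 + a**2)
-w(N(-4*(Z + 5), 6)) = -(-11/3 + (-9 + 18*(-4*(5/7 + 5)))**2) = -(-11/3 + (-9 + 18*(-4*40/7))**2) = -(-11/3 + (-9 + 18*(-160/7))**2) = -(-11/3 + (-9 - 2880/7)**2) = -(-11/3 + (-2943/7)**2) = -(-11/3 + 8661249/49) = -1*25983208/147 = -25983208/147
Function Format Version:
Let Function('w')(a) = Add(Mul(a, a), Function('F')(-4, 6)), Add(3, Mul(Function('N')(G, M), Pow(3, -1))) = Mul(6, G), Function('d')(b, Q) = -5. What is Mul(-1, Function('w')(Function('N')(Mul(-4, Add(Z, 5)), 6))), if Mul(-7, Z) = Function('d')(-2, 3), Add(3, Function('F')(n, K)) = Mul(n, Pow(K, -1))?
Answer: Rational(-25983208, 147) ≈ -1.7676e+5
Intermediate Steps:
Function('F')(n, K) = Add(-3, Mul(n, Pow(K, -1)))
Z = Rational(5, 7) (Z = Mul(Rational(-1, 7), -5) = Rational(5, 7) ≈ 0.71429)
Function('N')(G, M) = Add(-9, Mul(18, G)) (Function('N')(G, M) = Add(-9, Mul(3, Mul(6, G))) = Add(-9, Mul(18, G)))
Function('w')(a) = Add(Rational(-11, 3), Pow(a, 2)) (Function('w')(a) = Add(Mul(a, a), Add(-3, Mul(-4, Pow(6, -1)))) = Add(Pow(a, 2), Add(-3, Mul(-4, Rational(1, 6)))) = Add(Pow(a, 2), Add(-3, Rational(-2, 3))) = Add(Pow(a, 2), Rational(-11, 3)) = Add(Rational(-11, 3), Pow(a, 2)))
Mul(-1, Function('w')(Function('N')(Mul(-4, Add(Z, 5)), 6))) = Mul(-1, Add(Rational(-11, 3), Pow(Add(-9, Mul(18, Mul(-4, Add(Rational(5, 7), 5)))), 2))) = Mul(-1, Add(Rational(-11, 3), Pow(Add(-9, Mul(18, Mul(-4, Rational(40, 7)))), 2))) = Mul(-1, Add(Rational(-11, 3), Pow(Add(-9, Mul(18, Rational(-160, 7))), 2))) = Mul(-1, Add(Rational(-11, 3), Pow(Add(-9, Rational(-2880, 7)), 2))) = Mul(-1, Add(Rational(-11, 3), Pow(Rational(-2943, 7), 2))) = Mul(-1, Add(Rational(-11, 3), Rational(8661249, 49))) = Mul(-1, Rational(25983208, 147)) = Rational(-25983208, 147)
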